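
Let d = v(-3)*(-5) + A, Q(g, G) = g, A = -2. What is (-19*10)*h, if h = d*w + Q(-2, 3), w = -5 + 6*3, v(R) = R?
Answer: -31730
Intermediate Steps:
d = 13 (d = -3*(-5) - 2 = 15 - 2 = 13)
w = 13 (w = -5 + 18 = 13)
h = 167 (h = 13*13 - 2 = 169 - 2 = 167)
(-19*10)*h = -19*10*167 = -190*167 = -31730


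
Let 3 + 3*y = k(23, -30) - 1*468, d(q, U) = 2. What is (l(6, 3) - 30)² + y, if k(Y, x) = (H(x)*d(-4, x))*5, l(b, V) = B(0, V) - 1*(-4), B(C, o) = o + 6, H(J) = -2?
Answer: 376/3 ≈ 125.33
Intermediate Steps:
B(C, o) = 6 + o
l(b, V) = 10 + V (l(b, V) = (6 + V) - 1*(-4) = (6 + V) + 4 = 10 + V)
k(Y, x) = -20 (k(Y, x) = -2*2*5 = -4*5 = -20)
y = -491/3 (y = -1 + (-20 - 1*468)/3 = -1 + (-20 - 468)/3 = -1 + (⅓)*(-488) = -1 - 488/3 = -491/3 ≈ -163.67)
(l(6, 3) - 30)² + y = ((10 + 3) - 30)² - 491/3 = (13 - 30)² - 491/3 = (-17)² - 491/3 = 289 - 491/3 = 376/3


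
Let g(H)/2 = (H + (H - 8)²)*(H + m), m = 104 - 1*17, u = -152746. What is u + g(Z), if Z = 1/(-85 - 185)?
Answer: -1393564326661/9841500 ≈ -1.4160e+5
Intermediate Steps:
m = 87 (m = 104 - 17 = 87)
Z = -1/270 (Z = 1/(-270) = -1/270 ≈ -0.0037037)
g(H) = 2*(87 + H)*(H + (-8 + H)²) (g(H) = 2*((H + (H - 8)²)*(H + 87)) = 2*((H + (-8 + H)²)*(87 + H)) = 2*((87 + H)*(H + (-8 + H)²)) = 2*(87 + H)*(H + (-8 + H)²))
u + g(Z) = -152746 + (11136 - 2482*(-1/270) + 2*(-1/270)³ + 144*(-1/270)²) = -152746 + (11136 + 1241/135 + 2*(-1/19683000) + 144*(1/72900)) = -152746 + (11136 + 1241/135 - 1/9841500 + 4/2025) = -152746 + 109685432339/9841500 = -1393564326661/9841500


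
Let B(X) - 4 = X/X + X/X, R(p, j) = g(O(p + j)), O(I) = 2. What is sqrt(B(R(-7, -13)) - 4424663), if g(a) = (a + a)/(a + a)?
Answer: 43*I*sqrt(2393) ≈ 2103.5*I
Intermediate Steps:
g(a) = 1 (g(a) = (2*a)/((2*a)) = (2*a)*(1/(2*a)) = 1)
R(p, j) = 1
B(X) = 6 (B(X) = 4 + (X/X + X/X) = 4 + (1 + 1) = 4 + 2 = 6)
sqrt(B(R(-7, -13)) - 4424663) = sqrt(6 - 4424663) = sqrt(-4424657) = 43*I*sqrt(2393)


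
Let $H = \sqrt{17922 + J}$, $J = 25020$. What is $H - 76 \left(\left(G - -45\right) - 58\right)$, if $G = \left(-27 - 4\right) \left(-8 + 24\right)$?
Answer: $38684 + \sqrt{42942} \approx 38891.0$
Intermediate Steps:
$G = -496$ ($G = \left(-31\right) 16 = -496$)
$H = \sqrt{42942}$ ($H = \sqrt{17922 + 25020} = \sqrt{42942} \approx 207.22$)
$H - 76 \left(\left(G - -45\right) - 58\right) = \sqrt{42942} - 76 \left(\left(-496 - -45\right) - 58\right) = \sqrt{42942} - 76 \left(\left(-496 + 45\right) - 58\right) = \sqrt{42942} - 76 \left(-451 - 58\right) = \sqrt{42942} - -38684 = \sqrt{42942} + 38684 = 38684 + \sqrt{42942}$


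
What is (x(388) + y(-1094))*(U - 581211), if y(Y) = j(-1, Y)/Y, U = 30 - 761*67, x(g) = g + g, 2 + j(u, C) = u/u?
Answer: -268337931380/547 ≈ -4.9056e+8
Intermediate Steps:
j(u, C) = -1 (j(u, C) = -2 + u/u = -2 + 1 = -1)
x(g) = 2*g
U = -50957 (U = 30 - 50987 = -50957)
y(Y) = -1/Y
(x(388) + y(-1094))*(U - 581211) = (2*388 - 1/(-1094))*(-50957 - 581211) = (776 - 1*(-1/1094))*(-632168) = (776 + 1/1094)*(-632168) = (848945/1094)*(-632168) = -268337931380/547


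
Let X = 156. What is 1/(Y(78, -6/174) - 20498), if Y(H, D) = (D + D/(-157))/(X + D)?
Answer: -710111/14555855434 ≈ -4.8785e-5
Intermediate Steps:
Y(H, D) = 156*D/(157*(156 + D)) (Y(H, D) = (D + D/(-157))/(156 + D) = (D + D*(-1/157))/(156 + D) = (D - D/157)/(156 + D) = (156*D/157)/(156 + D) = 156*D/(157*(156 + D)))
1/(Y(78, -6/174) - 20498) = 1/(156*(-6/174)/(157*(156 - 6/174)) - 20498) = 1/(156*(-6*1/174)/(157*(156 - 6*1/174)) - 20498) = 1/((156/157)*(-1/29)/(156 - 1/29) - 20498) = 1/((156/157)*(-1/29)/(4523/29) - 20498) = 1/((156/157)*(-1/29)*(29/4523) - 20498) = 1/(-156/710111 - 20498) = 1/(-14555855434/710111) = -710111/14555855434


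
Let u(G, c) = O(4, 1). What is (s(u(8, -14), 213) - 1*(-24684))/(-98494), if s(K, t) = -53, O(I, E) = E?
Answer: -24631/98494 ≈ -0.25008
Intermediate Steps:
u(G, c) = 1
(s(u(8, -14), 213) - 1*(-24684))/(-98494) = (-53 - 1*(-24684))/(-98494) = (-53 + 24684)*(-1/98494) = 24631*(-1/98494) = -24631/98494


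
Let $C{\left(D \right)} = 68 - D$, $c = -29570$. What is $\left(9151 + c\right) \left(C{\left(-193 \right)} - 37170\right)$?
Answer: $753644871$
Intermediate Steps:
$\left(9151 + c\right) \left(C{\left(-193 \right)} - 37170\right) = \left(9151 - 29570\right) \left(\left(68 - -193\right) - 37170\right) = - 20419 \left(\left(68 + 193\right) - 37170\right) = - 20419 \left(261 - 37170\right) = \left(-20419\right) \left(-36909\right) = 753644871$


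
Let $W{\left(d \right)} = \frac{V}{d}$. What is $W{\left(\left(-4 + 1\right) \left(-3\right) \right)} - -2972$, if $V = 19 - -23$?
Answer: $\frac{8930}{3} \approx 2976.7$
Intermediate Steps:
$V = 42$ ($V = 19 + 23 = 42$)
$W{\left(d \right)} = \frac{42}{d}$
$W{\left(\left(-4 + 1\right) \left(-3\right) \right)} - -2972 = \frac{42}{\left(-4 + 1\right) \left(-3\right)} - -2972 = \frac{42}{\left(-3\right) \left(-3\right)} + 2972 = \frac{42}{9} + 2972 = 42 \cdot \frac{1}{9} + 2972 = \frac{14}{3} + 2972 = \frac{8930}{3}$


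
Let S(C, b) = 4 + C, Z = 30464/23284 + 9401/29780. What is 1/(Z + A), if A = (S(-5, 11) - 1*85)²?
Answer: 173349380/1282373542181 ≈ 0.00013518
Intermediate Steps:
Z = 281527701/173349380 (Z = 30464*(1/23284) + 9401*(1/29780) = 7616/5821 + 9401/29780 = 281527701/173349380 ≈ 1.6240)
A = 7396 (A = ((4 - 5) - 1*85)² = (-1 - 85)² = (-86)² = 7396)
1/(Z + A) = 1/(281527701/173349380 + 7396) = 1/(1282373542181/173349380) = 173349380/1282373542181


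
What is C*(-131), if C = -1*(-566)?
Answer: -74146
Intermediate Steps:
C = 566
C*(-131) = 566*(-131) = -74146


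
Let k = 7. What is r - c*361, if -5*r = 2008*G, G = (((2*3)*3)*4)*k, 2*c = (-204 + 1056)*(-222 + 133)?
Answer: 67422738/5 ≈ 1.3485e+7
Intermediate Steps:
c = -37914 (c = ((-204 + 1056)*(-222 + 133))/2 = (852*(-89))/2 = (1/2)*(-75828) = -37914)
G = 504 (G = (((2*3)*3)*4)*7 = ((6*3)*4)*7 = (18*4)*7 = 72*7 = 504)
r = -1012032/5 (r = -2008*504/5 = -1/5*1012032 = -1012032/5 ≈ -2.0241e+5)
r - c*361 = -1012032/5 - (-37914)*361 = -1012032/5 - 1*(-13686954) = -1012032/5 + 13686954 = 67422738/5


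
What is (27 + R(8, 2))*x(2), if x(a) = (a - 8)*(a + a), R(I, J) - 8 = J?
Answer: -888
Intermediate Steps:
R(I, J) = 8 + J
x(a) = 2*a*(-8 + a) (x(a) = (-8 + a)*(2*a) = 2*a*(-8 + a))
(27 + R(8, 2))*x(2) = (27 + (8 + 2))*(2*2*(-8 + 2)) = (27 + 10)*(2*2*(-6)) = 37*(-24) = -888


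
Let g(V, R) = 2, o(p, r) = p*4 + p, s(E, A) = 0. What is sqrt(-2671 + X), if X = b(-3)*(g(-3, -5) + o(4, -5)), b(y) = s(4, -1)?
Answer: I*sqrt(2671) ≈ 51.682*I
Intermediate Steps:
o(p, r) = 5*p (o(p, r) = 4*p + p = 5*p)
b(y) = 0
X = 0 (X = 0*(2 + 5*4) = 0*(2 + 20) = 0*22 = 0)
sqrt(-2671 + X) = sqrt(-2671 + 0) = sqrt(-2671) = I*sqrt(2671)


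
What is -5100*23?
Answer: -117300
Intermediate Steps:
-5100*23 = -850*138 = -117300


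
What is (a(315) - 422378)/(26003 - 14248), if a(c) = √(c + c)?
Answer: -422378/11755 + 3*√70/11755 ≈ -35.930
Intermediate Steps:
a(c) = √2*√c (a(c) = √(2*c) = √2*√c)
(a(315) - 422378)/(26003 - 14248) = (√2*√315 - 422378)/(26003 - 14248) = (√2*(3*√35) - 422378)/11755 = (3*√70 - 422378)*(1/11755) = (-422378 + 3*√70)*(1/11755) = -422378/11755 + 3*√70/11755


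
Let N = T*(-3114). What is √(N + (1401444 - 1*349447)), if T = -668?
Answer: √3132149 ≈ 1769.8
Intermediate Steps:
N = 2080152 (N = -668*(-3114) = 2080152)
√(N + (1401444 - 1*349447)) = √(2080152 + (1401444 - 1*349447)) = √(2080152 + (1401444 - 349447)) = √(2080152 + 1051997) = √3132149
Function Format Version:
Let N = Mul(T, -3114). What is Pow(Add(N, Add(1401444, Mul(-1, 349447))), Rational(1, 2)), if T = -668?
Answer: Pow(3132149, Rational(1, 2)) ≈ 1769.8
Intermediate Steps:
N = 2080152 (N = Mul(-668, -3114) = 2080152)
Pow(Add(N, Add(1401444, Mul(-1, 349447))), Rational(1, 2)) = Pow(Add(2080152, Add(1401444, Mul(-1, 349447))), Rational(1, 2)) = Pow(Add(2080152, Add(1401444, -349447)), Rational(1, 2)) = Pow(Add(2080152, 1051997), Rational(1, 2)) = Pow(3132149, Rational(1, 2))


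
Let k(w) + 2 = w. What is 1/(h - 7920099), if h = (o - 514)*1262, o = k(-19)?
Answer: -1/8595269 ≈ -1.1634e-7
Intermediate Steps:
k(w) = -2 + w
o = -21 (o = -2 - 19 = -21)
h = -675170 (h = (-21 - 514)*1262 = -535*1262 = -675170)
1/(h - 7920099) = 1/(-675170 - 7920099) = 1/(-8595269) = -1/8595269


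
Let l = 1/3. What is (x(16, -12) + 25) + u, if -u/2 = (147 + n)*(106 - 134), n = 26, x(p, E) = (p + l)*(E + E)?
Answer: 9321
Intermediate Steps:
l = ⅓ ≈ 0.33333
x(p, E) = 2*E*(⅓ + p) (x(p, E) = (p + ⅓)*(E + E) = (⅓ + p)*(2*E) = 2*E*(⅓ + p))
u = 9688 (u = -2*(147 + 26)*(106 - 134) = -346*(-28) = -2*(-4844) = 9688)
(x(16, -12) + 25) + u = ((⅔)*(-12)*(1 + 3*16) + 25) + 9688 = ((⅔)*(-12)*(1 + 48) + 25) + 9688 = ((⅔)*(-12)*49 + 25) + 9688 = (-392 + 25) + 9688 = -367 + 9688 = 9321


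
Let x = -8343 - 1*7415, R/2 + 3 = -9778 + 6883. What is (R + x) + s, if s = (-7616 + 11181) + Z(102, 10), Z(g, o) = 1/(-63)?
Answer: -1133308/63 ≈ -17989.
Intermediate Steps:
Z(g, o) = -1/63
s = 224594/63 (s = (-7616 + 11181) - 1/63 = 3565 - 1/63 = 224594/63 ≈ 3565.0)
R = -5796 (R = -6 + 2*(-9778 + 6883) = -6 + 2*(-2895) = -6 - 5790 = -5796)
x = -15758 (x = -8343 - 7415 = -15758)
(R + x) + s = (-5796 - 15758) + 224594/63 = -21554 + 224594/63 = -1133308/63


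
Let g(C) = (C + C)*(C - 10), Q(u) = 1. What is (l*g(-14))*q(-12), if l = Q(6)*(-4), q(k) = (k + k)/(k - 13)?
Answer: -64512/25 ≈ -2580.5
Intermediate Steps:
q(k) = 2*k/(-13 + k) (q(k) = (2*k)/(-13 + k) = 2*k/(-13 + k))
g(C) = 2*C*(-10 + C) (g(C) = (2*C)*(-10 + C) = 2*C*(-10 + C))
l = -4 (l = 1*(-4) = -4)
(l*g(-14))*q(-12) = (-8*(-14)*(-10 - 14))*(2*(-12)/(-13 - 12)) = (-8*(-14)*(-24))*(2*(-12)/(-25)) = (-4*672)*(2*(-12)*(-1/25)) = -2688*24/25 = -64512/25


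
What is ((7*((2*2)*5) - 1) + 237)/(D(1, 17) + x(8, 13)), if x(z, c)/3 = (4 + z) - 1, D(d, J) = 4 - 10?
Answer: 376/27 ≈ 13.926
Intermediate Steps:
D(d, J) = -6
x(z, c) = 9 + 3*z (x(z, c) = 3*((4 + z) - 1) = 3*(3 + z) = 9 + 3*z)
((7*((2*2)*5) - 1) + 237)/(D(1, 17) + x(8, 13)) = ((7*((2*2)*5) - 1) + 237)/(-6 + (9 + 3*8)) = ((7*(4*5) - 1) + 237)/(-6 + (9 + 24)) = ((7*20 - 1) + 237)/(-6 + 33) = ((140 - 1) + 237)/27 = (139 + 237)*(1/27) = 376*(1/27) = 376/27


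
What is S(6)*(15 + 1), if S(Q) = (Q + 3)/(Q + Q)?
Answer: 12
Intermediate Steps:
S(Q) = (3 + Q)/(2*Q) (S(Q) = (3 + Q)/((2*Q)) = (3 + Q)*(1/(2*Q)) = (3 + Q)/(2*Q))
S(6)*(15 + 1) = ((1/2)*(3 + 6)/6)*(15 + 1) = ((1/2)*(1/6)*9)*16 = (3/4)*16 = 12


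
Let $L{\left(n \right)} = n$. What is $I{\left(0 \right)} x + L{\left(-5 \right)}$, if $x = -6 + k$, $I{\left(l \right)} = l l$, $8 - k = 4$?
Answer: $-5$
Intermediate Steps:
$k = 4$ ($k = 8 - 4 = 4$)
$I{\left(l \right)} = l^{2}$
$x = -2$ ($x = -6 + 4 = -2$)
$I{\left(0 \right)} x + L{\left(-5 \right)} = 0^{2} \left(-2\right) - 5 = 0 \left(-2\right) - 5 = 0 - 5 = -5$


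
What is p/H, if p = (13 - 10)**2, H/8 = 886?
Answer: 9/7088 ≈ 0.0012698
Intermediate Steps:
H = 7088 (H = 8*886 = 7088)
p = 9 (p = 3**2 = 9)
p/H = 9/7088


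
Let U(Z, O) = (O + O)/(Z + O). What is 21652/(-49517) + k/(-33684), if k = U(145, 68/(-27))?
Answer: -701427566146/1604132281479 ≈ -0.43726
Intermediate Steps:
U(Z, O) = 2*O/(O + Z) (U(Z, O) = (2*O)/(O + Z) = 2*O/(O + Z))
k = -136/3847 (k = 2*(68/(-27))/(68/(-27) + 145) = 2*(68*(-1/27))/(68*(-1/27) + 145) = 2*(-68/27)/(-68/27 + 145) = 2*(-68/27)/(3847/27) = 2*(-68/27)*(27/3847) = -136/3847 ≈ -0.035352)
21652/(-49517) + k/(-33684) = 21652/(-49517) - 136/3847/(-33684) = 21652*(-1/49517) - 136/3847*(-1/33684) = -21652/49517 + 34/32395587 = -701427566146/1604132281479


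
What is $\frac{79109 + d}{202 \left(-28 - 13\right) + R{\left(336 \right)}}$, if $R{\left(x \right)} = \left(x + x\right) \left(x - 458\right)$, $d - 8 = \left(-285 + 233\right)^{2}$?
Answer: $- \frac{81821}{90266} \approx -0.90644$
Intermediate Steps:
$d = 2712$ ($d = 8 + \left(-285 + 233\right)^{2} = 8 + \left(-52\right)^{2} = 8 + 2704 = 2712$)
$R{\left(x \right)} = 2 x \left(-458 + x\right)$
$\frac{79109 + d}{202 \left(-28 - 13\right) + R{\left(336 \right)}} = \frac{79109 + 2712}{202 \left(-28 - 13\right) + 2 \cdot 336 \left(-458 + 336\right)} = \frac{81821}{202 \left(-41\right) + 2 \cdot 336 \left(-122\right)} = \frac{81821}{-8282 - 81984} = \frac{81821}{-90266} = 81821 \left(- \frac{1}{90266}\right) = - \frac{81821}{90266}$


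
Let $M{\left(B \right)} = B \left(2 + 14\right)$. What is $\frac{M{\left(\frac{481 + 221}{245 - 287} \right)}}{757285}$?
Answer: $- \frac{1872}{5300995} \approx -0.00035314$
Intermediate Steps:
$M{\left(B \right)} = 16 B$ ($M{\left(B \right)} = B 16 = 16 B$)
$\frac{M{\left(\frac{481 + 221}{245 - 287} \right)}}{757285} = \frac{16 \frac{481 + 221}{245 - 287}}{757285} = 16 \frac{702}{-42} \cdot \frac{1}{757285} = 16 \cdot 702 \left(- \frac{1}{42}\right) \frac{1}{757285} = 16 \left(- \frac{117}{7}\right) \frac{1}{757285} = \left(- \frac{1872}{7}\right) \frac{1}{757285} = - \frac{1872}{5300995}$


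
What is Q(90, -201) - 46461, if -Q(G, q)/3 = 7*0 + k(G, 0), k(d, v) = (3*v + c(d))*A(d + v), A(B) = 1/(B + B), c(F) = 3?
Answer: -929221/20 ≈ -46461.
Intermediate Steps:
A(B) = 1/(2*B)
k(d, v) = (3 + 3*v)/(2*(d + v)) (k(d, v) = (3*v + 3)*(1/(2*(d + v))) = (3 + 3*v)*(1/(2*(d + v))) = (3 + 3*v)/(2*(d + v)))
Q(G, q) = -9/(2*G) (Q(G, q) = -3*(7*0 + 3*(1 + 0)/(2*(G + 0))) = -3*(0 + (3/2)*1/G) = -3*(0 + 3/(2*G)) = -9/(2*G))
Q(90, -201) - 46461 = -9/2/90 - 46461 = -9/2*1/90 - 46461 = -1/20 - 46461 = -929221/20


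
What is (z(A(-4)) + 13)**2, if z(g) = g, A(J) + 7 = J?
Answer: 4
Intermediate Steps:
A(J) = -7 + J
(z(A(-4)) + 13)**2 = ((-7 - 4) + 13)**2 = (-11 + 13)**2 = 2**2 = 4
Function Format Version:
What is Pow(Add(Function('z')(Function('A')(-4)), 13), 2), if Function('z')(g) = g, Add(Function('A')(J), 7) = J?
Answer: 4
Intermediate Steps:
Function('A')(J) = Add(-7, J)
Pow(Add(Function('z')(Function('A')(-4)), 13), 2) = Pow(Add(Add(-7, -4), 13), 2) = Pow(Add(-11, 13), 2) = Pow(2, 2) = 4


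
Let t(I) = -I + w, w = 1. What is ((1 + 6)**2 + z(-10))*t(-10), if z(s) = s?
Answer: 429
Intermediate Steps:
t(I) = 1 - I (t(I) = -I + 1 = 1 - I)
((1 + 6)**2 + z(-10))*t(-10) = ((1 + 6)**2 - 10)*(1 - 1*(-10)) = (7**2 - 10)*(1 + 10) = (49 - 10)*11 = 39*11 = 429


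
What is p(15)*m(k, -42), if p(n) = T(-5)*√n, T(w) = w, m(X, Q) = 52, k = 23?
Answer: -260*√15 ≈ -1007.0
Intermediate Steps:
p(n) = -5*√n
p(15)*m(k, -42) = -5*√15*52 = -260*√15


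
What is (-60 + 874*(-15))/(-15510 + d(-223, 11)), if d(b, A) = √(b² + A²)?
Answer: 4085334/4810205 + 1317*√1994/4810205 ≈ 0.86153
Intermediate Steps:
d(b, A) = √(A² + b²)
(-60 + 874*(-15))/(-15510 + d(-223, 11)) = (-60 + 874*(-15))/(-15510 + √(11² + (-223)²)) = (-60 - 13110)/(-15510 + √(121 + 49729)) = -13170/(-15510 + √49850) = -13170/(-15510 + 5*√1994)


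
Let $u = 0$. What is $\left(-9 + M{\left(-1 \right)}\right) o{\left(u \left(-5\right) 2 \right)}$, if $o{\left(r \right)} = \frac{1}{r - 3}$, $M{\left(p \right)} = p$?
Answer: $\frac{10}{3} \approx 3.3333$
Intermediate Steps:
$o{\left(r \right)} = \frac{1}{-3 + r}$
$\left(-9 + M{\left(-1 \right)}\right) o{\left(u \left(-5\right) 2 \right)} = \frac{-9 - 1}{-3 + 0 \left(-5\right) 2} = - \frac{10}{-3 + 0 \cdot 2} = - \frac{10}{-3 + 0} = - \frac{10}{-3} = \left(-10\right) \left(- \frac{1}{3}\right) = \frac{10}{3}$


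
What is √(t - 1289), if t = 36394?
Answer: √35105 ≈ 187.36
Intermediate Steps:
√(t - 1289) = √(36394 - 1289) = √35105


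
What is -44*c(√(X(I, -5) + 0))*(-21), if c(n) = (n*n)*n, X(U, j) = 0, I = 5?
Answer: 0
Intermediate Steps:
c(n) = n³ (c(n) = n²*n = n³)
-44*c(√(X(I, -5) + 0))*(-21) = -44*(0 + 0)^(3/2)*(-21) = -44*(√0)³*(-21) = -44*0³*(-21) = -44*0*(-21) = 0*(-21) = 0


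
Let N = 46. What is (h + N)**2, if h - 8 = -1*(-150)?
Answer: 41616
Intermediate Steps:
h = 158 (h = 8 - 1*(-150) = 8 + 150 = 158)
(h + N)**2 = (158 + 46)**2 = 204**2 = 41616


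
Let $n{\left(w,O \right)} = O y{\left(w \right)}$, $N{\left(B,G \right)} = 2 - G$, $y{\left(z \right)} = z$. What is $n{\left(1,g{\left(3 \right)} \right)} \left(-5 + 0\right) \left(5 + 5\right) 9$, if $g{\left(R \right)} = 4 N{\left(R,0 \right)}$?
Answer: $-3600$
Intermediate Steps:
$g{\left(R \right)} = 8$ ($g{\left(R \right)} = 4 \left(2 - 0\right) = 4 \left(2 + 0\right) = 4 \cdot 2 = 8$)
$n{\left(w,O \right)} = O w$
$n{\left(1,g{\left(3 \right)} \right)} \left(-5 + 0\right) \left(5 + 5\right) 9 = 8 \cdot 1 \left(-5 + 0\right) \left(5 + 5\right) 9 = 8 \left(\left(-5\right) 10\right) 9 = 8 \left(-50\right) 9 = \left(-400\right) 9 = -3600$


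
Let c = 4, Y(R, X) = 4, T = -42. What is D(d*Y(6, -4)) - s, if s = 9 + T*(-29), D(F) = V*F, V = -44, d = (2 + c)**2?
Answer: -7563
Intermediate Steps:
d = 36 (d = (2 + 4)**2 = 6**2 = 36)
D(F) = -44*F
s = 1227 (s = 9 - 42*(-29) = 9 + 1218 = 1227)
D(d*Y(6, -4)) - s = -1584*4 - 1*1227 = -44*144 - 1227 = -6336 - 1227 = -7563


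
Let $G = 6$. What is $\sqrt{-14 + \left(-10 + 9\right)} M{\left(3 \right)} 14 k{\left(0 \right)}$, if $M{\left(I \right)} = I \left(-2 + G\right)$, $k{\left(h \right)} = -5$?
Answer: $- 840 i \sqrt{15} \approx - 3253.3 i$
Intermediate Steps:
$M{\left(I \right)} = 4 I$ ($M{\left(I \right)} = I \left(-2 + 6\right) = I 4 = 4 I$)
$\sqrt{-14 + \left(-10 + 9\right)} M{\left(3 \right)} 14 k{\left(0 \right)} = \sqrt{-14 + \left(-10 + 9\right)} 4 \cdot 3 \cdot 14 \left(-5\right) = \sqrt{-14 - 1} \cdot 12 \left(-70\right) = \sqrt{-15} \cdot 12 \left(-70\right) = i \sqrt{15} \cdot 12 \left(-70\right) = 12 i \sqrt{15} \left(-70\right) = - 840 i \sqrt{15}$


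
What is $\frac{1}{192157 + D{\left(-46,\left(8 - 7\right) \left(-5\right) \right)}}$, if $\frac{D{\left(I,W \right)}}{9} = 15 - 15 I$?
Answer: $\frac{1}{198502} \approx 5.0377 \cdot 10^{-6}$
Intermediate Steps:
$D{\left(I,W \right)} = 135 - 135 I$ ($D{\left(I,W \right)} = 9 \left(15 - 15 I\right) = 135 - 135 I$)
$\frac{1}{192157 + D{\left(-46,\left(8 - 7\right) \left(-5\right) \right)}} = \frac{1}{192157 + \left(135 - -6210\right)} = \frac{1}{192157 + \left(135 + 6210\right)} = \frac{1}{192157 + 6345} = \frac{1}{198502}$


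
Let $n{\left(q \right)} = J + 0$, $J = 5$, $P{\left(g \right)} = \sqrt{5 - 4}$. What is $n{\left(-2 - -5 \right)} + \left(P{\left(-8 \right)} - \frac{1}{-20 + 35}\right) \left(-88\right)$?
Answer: $- \frac{1157}{15} \approx -77.133$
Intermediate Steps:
$P{\left(g \right)} = 1$ ($P{\left(g \right)} = \sqrt{1} = 1$)
$n{\left(q \right)} = 5$ ($n{\left(q \right)} = 5 + 0 = 5$)
$n{\left(-2 - -5 \right)} + \left(P{\left(-8 \right)} - \frac{1}{-20 + 35}\right) \left(-88\right) = 5 + \left(1 - \frac{1}{-20 + 35}\right) \left(-88\right) = 5 + \left(1 - \frac{1}{15}\right) \left(-88\right) = 5 + \frac{14}{15} \left(-88\right) = 5 - \frac{1232}{15} = - \frac{1157}{15}$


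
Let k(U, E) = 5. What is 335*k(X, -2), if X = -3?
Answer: 1675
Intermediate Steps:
335*k(X, -2) = 335*5 = 1675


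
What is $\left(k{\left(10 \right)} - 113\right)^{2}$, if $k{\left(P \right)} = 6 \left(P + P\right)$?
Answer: $49$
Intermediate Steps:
$k{\left(P \right)} = 12 P$ ($k{\left(P \right)} = 6 \cdot 2 P = 12 P$)
$\left(k{\left(10 \right)} - 113\right)^{2} = \left(12 \cdot 10 - 113\right)^{2} = \left(120 - 113\right)^{2} = 7^{2} = 49$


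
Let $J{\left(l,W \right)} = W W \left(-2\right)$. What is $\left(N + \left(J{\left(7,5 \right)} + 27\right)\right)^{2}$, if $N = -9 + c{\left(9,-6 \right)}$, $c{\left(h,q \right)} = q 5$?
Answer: $3844$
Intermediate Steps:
$c{\left(h,q \right)} = 5 q$
$N = -39$ ($N = -9 + 5 \left(-6\right) = -9 - 30 = -39$)
$J{\left(l,W \right)} = - 2 W^{2}$ ($J{\left(l,W \right)} = W^{2} \left(-2\right) = - 2 W^{2}$)
$\left(N + \left(J{\left(7,5 \right)} + 27\right)\right)^{2} = \left(-39 + \left(- 2 \cdot 5^{2} + 27\right)\right)^{2} = \left(-39 + \left(\left(-2\right) 25 + 27\right)\right)^{2} = \left(-39 + \left(-50 + 27\right)\right)^{2} = \left(-39 - 23\right)^{2} = \left(-62\right)^{2} = 3844$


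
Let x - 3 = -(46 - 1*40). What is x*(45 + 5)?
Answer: -150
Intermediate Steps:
x = -3 (x = 3 - (46 - 1*40) = 3 - (46 - 40) = 3 - 1*6 = 3 - 6 = -3)
x*(45 + 5) = -3*(45 + 5) = -3*50 = -150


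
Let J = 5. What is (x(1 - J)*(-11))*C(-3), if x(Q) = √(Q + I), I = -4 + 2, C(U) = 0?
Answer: 0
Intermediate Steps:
I = -2
x(Q) = √(-2 + Q) (x(Q) = √(Q - 2) = √(-2 + Q))
(x(1 - J)*(-11))*C(-3) = (√(-2 + (1 - 1*5))*(-11))*0 = (√(-2 + (1 - 5))*(-11))*0 = (√(-2 - 4)*(-11))*0 = (√(-6)*(-11))*0 = ((I*√6)*(-11))*0 = -11*I*√6*0 = 0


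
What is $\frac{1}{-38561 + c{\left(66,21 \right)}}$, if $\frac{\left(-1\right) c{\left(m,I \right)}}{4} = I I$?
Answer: $- \frac{1}{40325} \approx -2.4799 \cdot 10^{-5}$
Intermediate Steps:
$c{\left(m,I \right)} = - 4 I^{2}$ ($c{\left(m,I \right)} = - 4 I I = - 4 I^{2}$)
$\frac{1}{-38561 + c{\left(66,21 \right)}} = \frac{1}{-38561 - 4 \cdot 21^{2}} = \frac{1}{-38561 - 1764} = \frac{1}{-40325} = - \frac{1}{40325}$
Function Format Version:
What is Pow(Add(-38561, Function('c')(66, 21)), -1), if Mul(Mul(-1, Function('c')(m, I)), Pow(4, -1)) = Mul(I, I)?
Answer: Rational(-1, 40325) ≈ -2.4799e-5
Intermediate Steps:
Function('c')(m, I) = Mul(-4, Pow(I, 2)) (Function('c')(m, I) = Mul(-4, Mul(I, I)) = Mul(-4, Pow(I, 2)))
Pow(Add(-38561, Function('c')(66, 21)), -1) = Pow(Add(-38561, Mul(-4, Pow(21, 2))), -1) = Pow(Add(-38561, Mul(-4, 441)), -1) = Pow(Add(-38561, -1764), -1) = Pow(-40325, -1) = Rational(-1, 40325)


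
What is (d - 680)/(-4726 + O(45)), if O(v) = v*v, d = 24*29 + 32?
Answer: -48/2701 ≈ -0.017771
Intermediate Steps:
d = 728 (d = 696 + 32 = 728)
O(v) = v²
(d - 680)/(-4726 + O(45)) = (728 - 680)/(-4726 + 45²) = 48/(-4726 + 2025) = 48/(-2701) = 48*(-1/2701) = -48/2701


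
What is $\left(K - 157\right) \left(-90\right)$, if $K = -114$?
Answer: $24390$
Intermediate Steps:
$\left(K - 157\right) \left(-90\right) = \left(-114 - 157\right) \left(-90\right) = \left(-271\right) \left(-90\right) = 24390$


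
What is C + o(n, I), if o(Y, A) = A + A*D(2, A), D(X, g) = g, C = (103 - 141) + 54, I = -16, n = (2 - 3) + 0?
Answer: 256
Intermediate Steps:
n = -1 (n = -1 + 0 = -1)
C = 16 (C = -38 + 54 = 16)
o(Y, A) = A + A**2 (o(Y, A) = A + A*A = A + A**2)
C + o(n, I) = 16 - 16*(1 - 16) = 16 - 16*(-15) = 16 + 240 = 256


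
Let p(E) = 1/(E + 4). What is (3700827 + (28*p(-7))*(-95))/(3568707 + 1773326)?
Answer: 11105141/16026099 ≈ 0.69294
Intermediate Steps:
p(E) = 1/(4 + E)
(3700827 + (28*p(-7))*(-95))/(3568707 + 1773326) = (3700827 + (28/(4 - 7))*(-95))/(3568707 + 1773326) = (3700827 + (28/(-3))*(-95))/5342033 = (3700827 + (28*(-⅓))*(-95))*(1/5342033) = (3700827 - 28/3*(-95))*(1/5342033) = (3700827 + 2660/3)*(1/5342033) = (11105141/3)*(1/5342033) = 11105141/16026099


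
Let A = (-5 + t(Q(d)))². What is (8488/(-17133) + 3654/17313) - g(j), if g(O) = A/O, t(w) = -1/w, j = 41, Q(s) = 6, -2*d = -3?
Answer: -1569172721/1677457764 ≈ -0.93545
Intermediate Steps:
d = 3/2 (d = -½*(-3) = 3/2 ≈ 1.5000)
A = 961/36 (A = (-5 - 1/6)² = (-5 - 1*⅙)² = (-5 - ⅙)² = (-31/6)² = 961/36 ≈ 26.694)
g(O) = 961/(36*O)
(8488/(-17133) + 3654/17313) - g(j) = (8488/(-17133) + 3654/17313) - 961/(36*41) = (8488*(-1/17133) + 3654*(1/17313)) - 961/(36*41) = (-8488/17133 + 42/199) - 1*961/1476 = -969526/3409467 - 961/1476 = -1569172721/1677457764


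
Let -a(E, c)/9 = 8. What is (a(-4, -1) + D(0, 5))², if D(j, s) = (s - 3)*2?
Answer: 4624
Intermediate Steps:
a(E, c) = -72 (a(E, c) = -9*8 = -72)
D(j, s) = -6 + 2*s (D(j, s) = (-3 + s)*2 = -6 + 2*s)
(a(-4, -1) + D(0, 5))² = (-72 + (-6 + 2*5))² = (-72 + (-6 + 10))² = (-72 + 4)² = (-68)² = 4624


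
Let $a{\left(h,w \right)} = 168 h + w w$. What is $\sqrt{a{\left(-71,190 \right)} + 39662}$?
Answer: $\sqrt{63834} \approx 252.65$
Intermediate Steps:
$a{\left(h,w \right)} = w^{2} + 168 h$ ($a{\left(h,w \right)} = 168 h + w^{2} = w^{2} + 168 h$)
$\sqrt{a{\left(-71,190 \right)} + 39662} = \sqrt{\left(190^{2} + 168 \left(-71\right)\right) + 39662} = \sqrt{\left(36100 - 11928\right) + 39662} = \sqrt{24172 + 39662} = \sqrt{63834}$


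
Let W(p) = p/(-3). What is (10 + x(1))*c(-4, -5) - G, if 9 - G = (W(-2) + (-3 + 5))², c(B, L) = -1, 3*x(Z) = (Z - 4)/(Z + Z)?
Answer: -205/18 ≈ -11.389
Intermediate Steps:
x(Z) = (-4 + Z)/(6*Z) (x(Z) = ((Z - 4)/(Z + Z))/3 = ((-4 + Z)/((2*Z)))/3 = ((-4 + Z)*(1/(2*Z)))/3 = ((-4 + Z)/(2*Z))/3 = (-4 + Z)/(6*Z))
W(p) = -p/3 (W(p) = p*(-⅓) = -p/3)
G = 17/9 (G = 9 - (-⅓*(-2) + (-3 + 5))² = 9 - (⅔ + 2)² = 9 - (8/3)² = 9 - 1*64/9 = 9 - 64/9 = 17/9 ≈ 1.8889)
(10 + x(1))*c(-4, -5) - G = (10 + (⅙)*(-4 + 1)/1)*(-1) - 1*17/9 = (10 + (⅙)*1*(-3))*(-1) - 17/9 = (10 - ½)*(-1) - 17/9 = (19/2)*(-1) - 17/9 = -19/2 - 17/9 = -205/18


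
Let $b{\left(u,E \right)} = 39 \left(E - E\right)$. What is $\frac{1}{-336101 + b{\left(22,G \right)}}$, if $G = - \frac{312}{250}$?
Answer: $- \frac{1}{336101} \approx -2.9753 \cdot 10^{-6}$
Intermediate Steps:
$G = - \frac{156}{125}$ ($G = \left(-312\right) \frac{1}{250} = - \frac{156}{125} \approx -1.248$)
$b{\left(u,E \right)} = 0$ ($b{\left(u,E \right)} = 39 \cdot 0 = 0$)
$\frac{1}{-336101 + b{\left(22,G \right)}} = \frac{1}{-336101 + 0} = \frac{1}{-336101} = - \frac{1}{336101}$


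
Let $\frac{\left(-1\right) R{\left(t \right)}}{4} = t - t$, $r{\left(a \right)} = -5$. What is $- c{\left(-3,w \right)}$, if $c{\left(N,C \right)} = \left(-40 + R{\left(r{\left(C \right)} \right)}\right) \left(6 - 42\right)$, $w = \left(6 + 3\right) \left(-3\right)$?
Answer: $-1440$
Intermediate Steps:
$R{\left(t \right)} = 0$ ($R{\left(t \right)} = - 4 \left(t - t\right) = \left(-4\right) 0 = 0$)
$w = -27$ ($w = 9 \left(-3\right) = -27$)
$c{\left(N,C \right)} = 1440$ ($c{\left(N,C \right)} = \left(-40 + 0\right) \left(6 - 42\right) = \left(-40\right) \left(-36\right) = 1440$)
$- c{\left(-3,w \right)} = \left(-1\right) 1440 = -1440$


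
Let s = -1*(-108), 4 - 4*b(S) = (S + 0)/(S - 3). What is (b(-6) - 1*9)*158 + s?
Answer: -3547/3 ≈ -1182.3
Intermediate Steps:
b(S) = 1 - S/(4*(-3 + S)) (b(S) = 1 - (S + 0)/(4*(S - 3)) = 1 - S/(4*(-3 + S)))
s = 108
(b(-6) - 1*9)*158 + s = (3*(-4 - 6)/(4*(-3 - 6)) - 1*9)*158 + 108 = ((¾)*(-10)/(-9) - 9)*158 + 108 = ((¾)*(-⅑)*(-10) - 9)*158 + 108 = (⅚ - 9)*158 + 108 = -49/6*158 + 108 = -3871/3 + 108 = -3547/3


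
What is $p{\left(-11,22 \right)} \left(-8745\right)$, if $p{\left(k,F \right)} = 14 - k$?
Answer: $-218625$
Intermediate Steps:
$p{\left(-11,22 \right)} \left(-8745\right) = \left(14 - -11\right) \left(-8745\right) = \left(14 + 11\right) \left(-8745\right) = 25 \left(-8745\right) = -218625$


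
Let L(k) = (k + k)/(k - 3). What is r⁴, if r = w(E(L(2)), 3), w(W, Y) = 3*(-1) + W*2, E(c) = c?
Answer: 14641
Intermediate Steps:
L(k) = 2*k/(-3 + k) (L(k) = (2*k)/(-3 + k) = 2*k/(-3 + k))
w(W, Y) = -3 + 2*W
r = -11 (r = -3 + 2*(2*2/(-3 + 2)) = -3 + 2*(2*2/(-1)) = -3 + 2*(2*2*(-1)) = -3 + 2*(-4) = -3 - 8 = -11)
r⁴ = (-11)⁴ = 14641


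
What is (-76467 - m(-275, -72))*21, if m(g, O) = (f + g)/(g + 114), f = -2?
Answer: -36934392/23 ≈ -1.6058e+6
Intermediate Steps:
m(g, O) = (-2 + g)/(114 + g) (m(g, O) = (-2 + g)/(g + 114) = (-2 + g)/(114 + g))
(-76467 - m(-275, -72))*21 = (-76467 - (-2 - 275)/(114 - 275))*21 = (-76467 - (-277)/(-161))*21 = (-76467 - (-1)*(-277)/161)*21 = (-76467 - 1*277/161)*21 = (-76467 - 277/161)*21 = -12311464/161*21 = -36934392/23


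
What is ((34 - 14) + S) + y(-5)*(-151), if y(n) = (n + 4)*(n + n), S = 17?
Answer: -1473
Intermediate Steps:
y(n) = 2*n*(4 + n) (y(n) = (4 + n)*(2*n) = 2*n*(4 + n))
((34 - 14) + S) + y(-5)*(-151) = ((34 - 14) + 17) + (2*(-5)*(4 - 5))*(-151) = (20 + 17) + (2*(-5)*(-1))*(-151) = 37 + 10*(-151) = 37 - 1510 = -1473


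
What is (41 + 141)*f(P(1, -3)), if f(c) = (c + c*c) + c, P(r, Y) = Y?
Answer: 546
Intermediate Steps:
f(c) = c² + 2*c (f(c) = (c + c²) + c = c² + 2*c)
(41 + 141)*f(P(1, -3)) = (41 + 141)*(-3*(2 - 3)) = 182*(-3*(-1)) = 182*3 = 546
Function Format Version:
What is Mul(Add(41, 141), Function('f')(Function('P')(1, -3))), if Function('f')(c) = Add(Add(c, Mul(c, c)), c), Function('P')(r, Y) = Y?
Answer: 546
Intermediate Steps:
Function('f')(c) = Add(Pow(c, 2), Mul(2, c)) (Function('f')(c) = Add(Add(c, Pow(c, 2)), c) = Add(Pow(c, 2), Mul(2, c)))
Mul(Add(41, 141), Function('f')(Function('P')(1, -3))) = Mul(Add(41, 141), Mul(-3, Add(2, -3))) = Mul(182, Mul(-3, -1)) = Mul(182, 3) = 546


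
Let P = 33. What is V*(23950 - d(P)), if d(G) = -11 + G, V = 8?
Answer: 191424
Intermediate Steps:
V*(23950 - d(P)) = 8*(23950 - (-11 + 33)) = 8*(23950 - 1*22) = 8*(23950 - 22) = 8*23928 = 191424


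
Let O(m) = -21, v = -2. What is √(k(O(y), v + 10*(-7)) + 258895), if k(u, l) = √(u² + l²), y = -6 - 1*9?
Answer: √258970 ≈ 508.89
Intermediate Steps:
y = -15 (y = -6 - 9 = -15)
k(u, l) = √(l² + u²)
√(k(O(y), v + 10*(-7)) + 258895) = √(√((-2 + 10*(-7))² + (-21)²) + 258895) = √(√((-2 - 70)² + 441) + 258895) = √(√((-72)² + 441) + 258895) = √(√(5184 + 441) + 258895) = √(√5625 + 258895) = √(75 + 258895) = √258970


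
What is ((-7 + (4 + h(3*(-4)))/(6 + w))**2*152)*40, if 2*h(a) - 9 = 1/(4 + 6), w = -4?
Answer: 225739/5 ≈ 45148.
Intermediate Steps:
h(a) = 91/20 (h(a) = 9/2 + 1/(2*(4 + 6)) = 9/2 + (1/2)/10 = 9/2 + (1/2)*(1/10) = 9/2 + 1/20 = 91/20)
((-7 + (4 + h(3*(-4)))/(6 + w))**2*152)*40 = ((-7 + (4 + 91/20)/(6 - 4))**2*152)*40 = ((-7 + (171/20)/2)**2*152)*40 = ((-7 + (171/20)*(1/2))**2*152)*40 = ((-7 + 171/40)**2*152)*40 = ((-109/40)**2*152)*40 = ((11881/1600)*152)*40 = (225739/200)*40 = 225739/5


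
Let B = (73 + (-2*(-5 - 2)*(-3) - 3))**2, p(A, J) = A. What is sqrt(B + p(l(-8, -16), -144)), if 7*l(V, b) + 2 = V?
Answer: sqrt(38346)/7 ≈ 27.974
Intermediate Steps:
l(V, b) = -2/7 + V/7
B = 784 (B = (73 + (-(-14)*(-3) - 3))**2 = (73 + (-2*21 - 3))**2 = (73 + (-42 - 3))**2 = (73 - 45)**2 = 28**2 = 784)
sqrt(B + p(l(-8, -16), -144)) = sqrt(784 + (-2/7 + (1/7)*(-8))) = sqrt(784 + (-2/7 - 8/7)) = sqrt(784 - 10/7) = sqrt(5478/7) = sqrt(38346)/7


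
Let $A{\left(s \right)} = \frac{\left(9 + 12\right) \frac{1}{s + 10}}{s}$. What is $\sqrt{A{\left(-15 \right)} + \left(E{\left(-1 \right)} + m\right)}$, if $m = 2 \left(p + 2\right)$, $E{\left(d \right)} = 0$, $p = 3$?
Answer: $\frac{\sqrt{257}}{5} \approx 3.2062$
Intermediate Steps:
$A{\left(s \right)} = \frac{21}{s \left(10 + s\right)}$ ($A{\left(s \right)} = \frac{21 \frac{1}{10 + s}}{s} = \frac{21}{s \left(10 + s\right)}$)
$m = 10$ ($m = 2 \left(3 + 2\right) = 2 \cdot 5 = 10$)
$\sqrt{A{\left(-15 \right)} + \left(E{\left(-1 \right)} + m\right)} = \sqrt{\frac{21}{\left(-15\right) \left(10 - 15\right)} + \left(0 + 10\right)} = \sqrt{21 \left(- \frac{1}{15}\right) \frac{1}{-5} + 10} = \sqrt{21 \left(- \frac{1}{15}\right) \left(- \frac{1}{5}\right) + 10} = \sqrt{\frac{7}{25} + 10} = \sqrt{\frac{257}{25}} = \frac{\sqrt{257}}{5}$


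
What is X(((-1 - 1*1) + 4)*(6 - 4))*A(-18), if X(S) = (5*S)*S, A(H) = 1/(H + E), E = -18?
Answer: -20/9 ≈ -2.2222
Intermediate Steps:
A(H) = 1/(-18 + H) (A(H) = 1/(H - 18) = 1/(-18 + H))
X(S) = 5*S²
X(((-1 - 1*1) + 4)*(6 - 4))*A(-18) = (5*(((-1 - 1*1) + 4)*(6 - 4))²)/(-18 - 18) = (5*(((-1 - 1) + 4)*2)²)/(-36) = (5*((-2 + 4)*2)²)*(-1/36) = (5*(2*2)²)*(-1/36) = (5*4²)*(-1/36) = (5*16)*(-1/36) = 80*(-1/36) = -20/9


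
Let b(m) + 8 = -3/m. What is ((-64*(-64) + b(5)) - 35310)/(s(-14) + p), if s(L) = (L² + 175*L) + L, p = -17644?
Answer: 156113/99560 ≈ 1.5680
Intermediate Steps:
b(m) = -8 - 3/m
s(L) = L² + 176*L
((-64*(-64) + b(5)) - 35310)/(s(-14) + p) = ((-64*(-64) + (-8 - 3/5)) - 35310)/(-14*(176 - 14) - 17644) = ((4096 + (-8 - 3*⅕)) - 35310)/(-14*162 - 17644) = ((4096 + (-8 - ⅗)) - 35310)/(-2268 - 17644) = ((4096 - 43/5) - 35310)/(-19912) = (20437/5 - 35310)*(-1/19912) = -156113/5*(-1/19912) = 156113/99560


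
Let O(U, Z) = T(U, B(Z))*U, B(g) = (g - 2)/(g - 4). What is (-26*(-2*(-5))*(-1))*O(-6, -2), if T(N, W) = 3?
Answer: -4680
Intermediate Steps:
B(g) = (-2 + g)/(-4 + g)
O(U, Z) = 3*U
(-26*(-2*(-5))*(-1))*O(-6, -2) = (-26*(-2*(-5))*(-1))*(3*(-6)) = -260*(-1)*(-18) = -26*(-10)*(-18) = 260*(-18) = -4680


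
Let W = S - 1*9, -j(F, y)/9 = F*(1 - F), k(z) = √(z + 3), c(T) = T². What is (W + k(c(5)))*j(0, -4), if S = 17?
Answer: 0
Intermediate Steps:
k(z) = √(3 + z)
j(F, y) = -9*F*(1 - F)
W = 8 (W = 17 - 1*9 = 17 - 9 = 8)
(W + k(c(5)))*j(0, -4) = (8 + √(3 + 5²))*(9*0*(-1 + 0)) = (8 + √(3 + 25))*(9*0*(-1)) = (8 + √28)*0 = (8 + 2*√7)*0 = 0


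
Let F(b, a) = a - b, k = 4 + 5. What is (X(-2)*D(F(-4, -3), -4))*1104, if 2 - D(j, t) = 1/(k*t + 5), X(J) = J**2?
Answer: 278208/31 ≈ 8974.5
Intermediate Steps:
k = 9
D(j, t) = 2 - 1/(5 + 9*t) (D(j, t) = 2 - 1/(9*t + 5) = 2 - 1/(5 + 9*t))
(X(-2)*D(F(-4, -3), -4))*1104 = ((-2)**2*(9*(1 + 2*(-4))/(5 + 9*(-4))))*1104 = (4*(9*(1 - 8)/(5 - 36)))*1104 = (4*(9*(-7)/(-31)))*1104 = (4*(9*(-1/31)*(-7)))*1104 = (4*(63/31))*1104 = (252/31)*1104 = 278208/31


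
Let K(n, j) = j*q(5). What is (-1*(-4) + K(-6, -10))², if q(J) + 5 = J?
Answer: 16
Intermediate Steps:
q(J) = -5 + J
K(n, j) = 0 (K(n, j) = j*(-5 + 5) = j*0 = 0)
(-1*(-4) + K(-6, -10))² = (-1*(-4) + 0)² = (4 + 0)² = 4² = 16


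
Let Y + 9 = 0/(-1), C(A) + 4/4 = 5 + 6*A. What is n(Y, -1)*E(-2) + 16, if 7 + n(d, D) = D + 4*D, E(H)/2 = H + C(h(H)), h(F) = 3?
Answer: -464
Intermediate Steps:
C(A) = 4 + 6*A (C(A) = -1 + (5 + 6*A) = 4 + 6*A)
Y = -9 (Y = -9 + 0/(-1) = -9 + 0*(-1) = -9 + 0 = -9)
E(H) = 44 + 2*H (E(H) = 2*(H + (4 + 6*3)) = 2*(H + (4 + 18)) = 2*(H + 22) = 2*(22 + H) = 44 + 2*H)
n(d, D) = -7 + 5*D (n(d, D) = -7 + (D + 4*D) = -7 + 5*D)
n(Y, -1)*E(-2) + 16 = (-7 + 5*(-1))*(44 + 2*(-2)) + 16 = (-7 - 5)*(44 - 4) + 16 = -12*40 + 16 = -480 + 16 = -464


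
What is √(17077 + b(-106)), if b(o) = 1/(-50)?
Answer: √1707698/10 ≈ 130.68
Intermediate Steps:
b(o) = -1/50
√(17077 + b(-106)) = √(17077 - 1/50) = √(853849/50) = √1707698/10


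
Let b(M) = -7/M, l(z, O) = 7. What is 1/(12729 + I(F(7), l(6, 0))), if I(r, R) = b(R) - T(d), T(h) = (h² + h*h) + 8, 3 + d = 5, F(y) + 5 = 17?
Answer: 1/12712 ≈ 7.8666e-5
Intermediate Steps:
F(y) = 12 (F(y) = -5 + 17 = 12)
d = 2 (d = -3 + 5 = 2)
T(h) = 8 + 2*h² (T(h) = (h² + h²) + 8 = 2*h² + 8 = 8 + 2*h²)
I(r, R) = -16 - 7/R (I(r, R) = -7/R - (8 + 2*2²) = -7/R - (8 + 2*4) = -7/R - (8 + 8) = -7/R - 1*16 = -7/R - 16 = -16 - 7/R)
1/(12729 + I(F(7), l(6, 0))) = 1/(12729 + (-16 - 7/7)) = 1/(12729 + (-16 - 7*⅐)) = 1/(12729 + (-16 - 1)) = 1/(12729 - 17) = 1/12712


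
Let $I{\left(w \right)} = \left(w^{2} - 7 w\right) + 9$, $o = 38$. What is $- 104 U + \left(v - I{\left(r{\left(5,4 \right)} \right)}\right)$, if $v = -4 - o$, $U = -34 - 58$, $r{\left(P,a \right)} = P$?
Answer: $9527$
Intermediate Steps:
$I{\left(w \right)} = 9 + w^{2} - 7 w$
$U = -92$
$v = -42$ ($v = -4 - 38 = -42$)
$- 104 U + \left(v - I{\left(r{\left(5,4 \right)} \right)}\right) = \left(-104\right) \left(-92\right) - \left(76 - 35\right) = 9568 - 41 = 9527$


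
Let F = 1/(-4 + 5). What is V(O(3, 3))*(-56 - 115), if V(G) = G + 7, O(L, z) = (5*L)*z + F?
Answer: -9063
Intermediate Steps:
F = 1 (F = 1/1 = 1)
O(L, z) = 1 + 5*L*z (O(L, z) = (5*L)*z + 1 = 5*L*z + 1 = 1 + 5*L*z)
V(G) = 7 + G
V(O(3, 3))*(-56 - 115) = (7 + (1 + 5*3*3))*(-56 - 115) = (7 + (1 + 45))*(-171) = (7 + 46)*(-171) = 53*(-171) = -9063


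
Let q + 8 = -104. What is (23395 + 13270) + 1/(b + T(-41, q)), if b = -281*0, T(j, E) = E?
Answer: 4106479/112 ≈ 36665.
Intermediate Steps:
q = -112 (q = -8 - 104 = -112)
b = 0
(23395 + 13270) + 1/(b + T(-41, q)) = (23395 + 13270) + 1/(0 - 112) = 36665 + 1/(-112) = 36665 - 1/112 = 4106479/112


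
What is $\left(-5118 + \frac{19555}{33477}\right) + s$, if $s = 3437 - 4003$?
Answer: $- \frac{190263713}{33477} \approx -5683.4$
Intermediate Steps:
$s = -566$
$\left(-5118 + \frac{19555}{33477}\right) + s = \left(-5118 + \frac{19555}{33477}\right) - 566 = - \frac{171315731}{33477} - 566 = - \frac{190263713}{33477}$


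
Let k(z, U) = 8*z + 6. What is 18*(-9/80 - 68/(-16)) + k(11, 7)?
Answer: 6739/40 ≈ 168.48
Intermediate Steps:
k(z, U) = 6 + 8*z
18*(-9/80 - 68/(-16)) + k(11, 7) = 18*(-9/80 - 68/(-16)) + (6 + 8*11) = 18*(-9*1/80 - 68*(-1/16)) + (6 + 88) = 18*(-9/80 + 17/4) + 94 = 18*(331/80) + 94 = 2979/40 + 94 = 6739/40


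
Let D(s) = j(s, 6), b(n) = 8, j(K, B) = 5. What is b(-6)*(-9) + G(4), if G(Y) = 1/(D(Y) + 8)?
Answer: -935/13 ≈ -71.923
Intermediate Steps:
D(s) = 5
G(Y) = 1/13 (G(Y) = 1/(5 + 8) = 1/13)
b(-6)*(-9) + G(4) = 8*(-9) + 1/13 = -72 + 1/13 = -935/13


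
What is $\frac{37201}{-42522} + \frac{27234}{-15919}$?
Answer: $- \frac{1750246867}{676907718} \approx -2.5857$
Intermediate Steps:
$\frac{37201}{-42522} + \frac{27234}{-15919} = 37201 \left(- \frac{1}{42522}\right) + 27234 \left(- \frac{1}{15919}\right) = - \frac{37201}{42522} - \frac{27234}{15919} = - \frac{1750246867}{676907718}$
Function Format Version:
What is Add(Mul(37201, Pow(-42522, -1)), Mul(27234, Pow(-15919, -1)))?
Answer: Rational(-1750246867, 676907718) ≈ -2.5857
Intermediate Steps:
Add(Mul(37201, Pow(-42522, -1)), Mul(27234, Pow(-15919, -1))) = Add(Mul(37201, Rational(-1, 42522)), Mul(27234, Rational(-1, 15919))) = Add(Rational(-37201, 42522), Rational(-27234, 15919)) = Rational(-1750246867, 676907718)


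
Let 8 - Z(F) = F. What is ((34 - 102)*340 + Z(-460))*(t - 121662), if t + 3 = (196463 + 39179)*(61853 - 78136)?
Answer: 86917544110852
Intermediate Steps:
Z(F) = 8 - F
t = -3836958689 (t = -3 + (196463 + 39179)*(61853 - 78136) = -3 + 235642*(-16283) = -3 - 3836958686 = -3836958689)
((34 - 102)*340 + Z(-460))*(t - 121662) = ((34 - 102)*340 + (8 - 1*(-460)))*(-3836958689 - 121662) = (-68*340 + (8 + 460))*(-3837080351) = (-23120 + 468)*(-3837080351) = -22652*(-3837080351) = 86917544110852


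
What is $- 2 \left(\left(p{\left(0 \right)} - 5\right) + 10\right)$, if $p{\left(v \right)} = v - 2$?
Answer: $-6$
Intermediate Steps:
$p{\left(v \right)} = -2 + v$
$- 2 \left(\left(p{\left(0 \right)} - 5\right) + 10\right) = - 2 \left(\left(\left(-2 + 0\right) - 5\right) + 10\right) = - 2 \left(\left(-2 - 5\right) + 10\right) = - 2 \left(-7 + 10\right) = \left(-2\right) 3 = -6$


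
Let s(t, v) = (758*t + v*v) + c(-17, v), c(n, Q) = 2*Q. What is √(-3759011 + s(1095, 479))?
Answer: I*√2698602 ≈ 1642.7*I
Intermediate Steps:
s(t, v) = v² + 2*v + 758*t (s(t, v) = (758*t + v*v) + 2*v = (758*t + v²) + 2*v = (v² + 758*t) + 2*v = v² + 2*v + 758*t)
√(-3759011 + s(1095, 479)) = √(-3759011 + (479² + 2*479 + 758*1095)) = √(-3759011 + (229441 + 958 + 830010)) = √(-3759011 + 1060409) = √(-2698602) = I*√2698602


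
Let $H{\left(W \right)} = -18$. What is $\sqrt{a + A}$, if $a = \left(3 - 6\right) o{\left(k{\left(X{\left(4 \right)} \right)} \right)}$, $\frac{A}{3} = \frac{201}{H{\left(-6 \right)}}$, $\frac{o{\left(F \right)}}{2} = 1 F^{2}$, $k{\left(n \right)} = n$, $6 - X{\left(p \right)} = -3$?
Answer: $\frac{i \sqrt{2078}}{2} \approx 22.793 i$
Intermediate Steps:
$X{\left(p \right)} = 9$ ($X{\left(p \right)} = 6 - -3 = 6 + 3 = 9$)
$o{\left(F \right)} = 2 F^{2}$ ($o{\left(F \right)} = 2 \cdot 1 F^{2} = 2 F^{2}$)
$A = - \frac{67}{2}$ ($A = 3 \frac{201}{-18} = 3 \cdot 201 \left(- \frac{1}{18}\right) = 3 \left(- \frac{67}{6}\right) = - \frac{67}{2} \approx -33.5$)
$a = -486$ ($a = \left(3 - 6\right) 2 \cdot 9^{2} = \left(3 - 6\right) 2 \cdot 81 = \left(-3\right) 162 = -486$)
$\sqrt{a + A} = \sqrt{-486 - \frac{67}{2}} = \sqrt{- \frac{1039}{2}} = \frac{i \sqrt{2078}}{2}$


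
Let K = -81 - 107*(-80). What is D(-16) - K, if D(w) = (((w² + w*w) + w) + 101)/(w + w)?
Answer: -271925/32 ≈ -8497.7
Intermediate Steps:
K = 8479 (K = -81 + 8560 = 8479)
D(w) = (101 + w + 2*w²)/(2*w) (D(w) = (((w² + w²) + w) + 101)/((2*w)) = ((2*w² + w) + 101)*(1/(2*w)) = ((w + 2*w²) + 101)*(1/(2*w)) = (101 + w + 2*w²)*(1/(2*w)) = (101 + w + 2*w²)/(2*w))
D(-16) - K = (½ - 16 + (101/2)/(-16)) - 1*8479 = (½ - 16 + (101/2)*(-1/16)) - 8479 = (½ - 16 - 101/32) - 8479 = -597/32 - 8479 = -271925/32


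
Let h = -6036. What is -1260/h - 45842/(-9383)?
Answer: 24043741/4719649 ≈ 5.0944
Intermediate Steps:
-1260/h - 45842/(-9383) = -1260/(-6036) - 45842/(-9383) = -1260*(-1/6036) - 45842*(-1/9383) = 105/503 + 45842/9383 = 24043741/4719649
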